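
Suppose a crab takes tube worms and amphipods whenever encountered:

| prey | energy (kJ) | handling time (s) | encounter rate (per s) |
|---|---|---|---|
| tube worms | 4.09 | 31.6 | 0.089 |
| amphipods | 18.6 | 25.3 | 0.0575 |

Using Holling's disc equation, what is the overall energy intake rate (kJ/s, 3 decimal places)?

0.272 kJ/s

R = (0.089×4.09 + 0.0575×18.6) / (1 + 0.089×31.6 + 0.0575×25.3) = 1.434/5.267 = 0.2722 kJ/s.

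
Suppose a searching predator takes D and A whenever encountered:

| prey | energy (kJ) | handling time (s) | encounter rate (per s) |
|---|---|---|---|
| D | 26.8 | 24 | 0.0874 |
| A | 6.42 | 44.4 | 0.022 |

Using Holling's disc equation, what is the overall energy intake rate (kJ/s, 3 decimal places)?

0.610 kJ/s

R = (0.0874×26.8 + 0.022×6.42) / (1 + 0.0874×24 + 0.022×44.4) = 2.484/4.074 = 0.6096 kJ/s.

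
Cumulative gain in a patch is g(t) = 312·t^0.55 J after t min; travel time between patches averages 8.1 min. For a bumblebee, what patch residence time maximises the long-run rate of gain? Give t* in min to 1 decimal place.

Maximise g(t)/(T+t): set derivative to zero → g'(t)(T+t) = g(t).
g'(t) = 0.55·312·t^-0.45. Setting 0.55·312·t^-0.45 = 312·t^0.55/(8.1+t) gives 0.55(8.1+t) = t, so 0.45·t = 0.55×8.1.
t* = 0.55×8.1/0.45 = 9.9 min.

9.9 min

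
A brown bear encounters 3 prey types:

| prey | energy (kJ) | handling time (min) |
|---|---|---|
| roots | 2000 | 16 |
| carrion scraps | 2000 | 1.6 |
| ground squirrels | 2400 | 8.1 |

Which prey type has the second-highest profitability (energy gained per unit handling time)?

In descending order of E/h:
carrion scraps: 2000/1.6 = 1.25e+03 kJ/min
ground squirrels: 2400/8.1 = 296 kJ/min
roots: 2000/16 = 125 kJ/min

ground squirrels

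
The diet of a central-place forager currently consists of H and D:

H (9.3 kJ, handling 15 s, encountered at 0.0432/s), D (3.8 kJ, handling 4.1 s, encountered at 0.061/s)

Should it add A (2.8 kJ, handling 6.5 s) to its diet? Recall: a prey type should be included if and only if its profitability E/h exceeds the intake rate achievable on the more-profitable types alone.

Yes

Current rate: (0.0432×9.3 + 0.061×3.8)/(1 + 0.0432×15 + 0.061×4.1) = 0.3338 kJ/s.
A: E/h = 2.8/6.5 = 0.4308 kJ/s.
Since 0.4308 > R, including A increases the long-run rate.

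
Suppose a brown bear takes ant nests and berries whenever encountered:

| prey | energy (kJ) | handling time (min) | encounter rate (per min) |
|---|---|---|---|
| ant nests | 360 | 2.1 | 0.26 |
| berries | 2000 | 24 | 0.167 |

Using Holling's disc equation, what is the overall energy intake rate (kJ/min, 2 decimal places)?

Energy encountered per unit search time: 0.26×360 + 0.167×2000 = 427.6 kJ/min.
Handling time per unit search time: 0.26×2.1 + 0.167×24 = 4.554.
Rate = 427.6/(1 + 4.554) = 76.99 kJ/min.

76.99 kJ/min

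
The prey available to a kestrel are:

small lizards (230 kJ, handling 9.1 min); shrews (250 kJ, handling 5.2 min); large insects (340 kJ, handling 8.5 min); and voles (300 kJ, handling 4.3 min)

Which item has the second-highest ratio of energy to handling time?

shrews

Profitability E/h (kJ/min): small lizards = 230/9.1 = 25.3, shrews = 250/5.2 = 48.1, large insects = 340/8.5 = 40, voles = 300/4.3 = 69.8.
Ranked: voles > shrews > large insects > small lizards.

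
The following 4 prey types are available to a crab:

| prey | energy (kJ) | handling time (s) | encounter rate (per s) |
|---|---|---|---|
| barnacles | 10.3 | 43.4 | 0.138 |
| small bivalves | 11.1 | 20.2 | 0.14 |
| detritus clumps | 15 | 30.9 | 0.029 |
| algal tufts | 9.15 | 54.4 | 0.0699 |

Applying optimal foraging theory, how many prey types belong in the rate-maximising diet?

2

E/h in descending order: small bivalves 0.55, detritus clumps 0.485, barnacles 0.237, algal tufts 0.168 kJ/s. The optimal diet is the largest prefix of this list for which every included type satisfies E_i/h_i > R on the types above it.
Rate on top 1: 0.406. detritus clumps: 0.485 > 0.406 → include.
Rate on top 2: 0.421. barnacles: 0.237 < 0.421 → exclude; stop.
Optimal diet: small bivalves, detritus clumps — 2 of 4 types.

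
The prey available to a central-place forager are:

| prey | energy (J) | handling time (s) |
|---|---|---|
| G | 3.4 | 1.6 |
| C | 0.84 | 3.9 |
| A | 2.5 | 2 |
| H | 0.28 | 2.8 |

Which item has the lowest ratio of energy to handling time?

Profitability E/h (J/s): G = 3.4/1.6 = 2.12, C = 0.84/3.9 = 0.215, A = 2.5/2 = 1.25, H = 0.28/2.8 = 0.1.
Ranked: G > A > C > H.

H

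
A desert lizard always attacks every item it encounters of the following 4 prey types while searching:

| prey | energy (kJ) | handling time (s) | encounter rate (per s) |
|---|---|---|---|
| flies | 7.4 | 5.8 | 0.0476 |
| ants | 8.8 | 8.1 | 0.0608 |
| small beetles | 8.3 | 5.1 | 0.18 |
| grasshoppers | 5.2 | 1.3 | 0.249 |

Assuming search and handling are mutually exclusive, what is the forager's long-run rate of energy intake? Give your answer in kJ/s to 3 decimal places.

Energy encountered per unit search time: 0.0476×7.4 + 0.0608×8.8 + 0.18×8.3 + 0.249×5.2 = 3.676 kJ/s.
Handling time per unit search time: 0.0476×5.8 + 0.0608×8.1 + 0.18×5.1 + 0.249×1.3 = 2.01.
Rate = 3.676/(1 + 2.01) = 1.221 kJ/s.

1.221 kJ/s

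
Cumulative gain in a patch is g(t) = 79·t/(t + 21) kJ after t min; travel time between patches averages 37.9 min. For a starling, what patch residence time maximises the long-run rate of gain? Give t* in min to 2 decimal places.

By the marginal value theorem, leave when the instantaneous gain rate g'(t) equals the habitat-wide average g(t)/(T + t).
g'(t) = 79·21/(t + 21)². Setting 79·21/(t+21)² = 79t/[(t+21)(37.9+t)] gives 21(37.9+t) = t(t+21), so t² = 21×37.9 = 795.9.
t* = √795.9 = 28.21 min.

28.21 min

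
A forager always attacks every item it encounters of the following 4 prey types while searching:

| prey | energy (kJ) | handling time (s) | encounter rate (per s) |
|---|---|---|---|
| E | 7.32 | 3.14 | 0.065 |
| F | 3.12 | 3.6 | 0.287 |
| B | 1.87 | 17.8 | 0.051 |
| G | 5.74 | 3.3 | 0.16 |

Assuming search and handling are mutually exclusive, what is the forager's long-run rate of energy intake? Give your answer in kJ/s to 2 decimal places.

0.65 kJ/s

Energy encountered per unit search time: 0.065×7.32 + 0.287×3.12 + 0.051×1.87 + 0.16×5.74 = 2.385 kJ/s.
Handling time per unit search time: 0.065×3.14 + 0.287×3.6 + 0.051×17.8 + 0.16×3.3 = 2.673.
Rate = 2.385/(1 + 2.673) = 0.6493 kJ/s.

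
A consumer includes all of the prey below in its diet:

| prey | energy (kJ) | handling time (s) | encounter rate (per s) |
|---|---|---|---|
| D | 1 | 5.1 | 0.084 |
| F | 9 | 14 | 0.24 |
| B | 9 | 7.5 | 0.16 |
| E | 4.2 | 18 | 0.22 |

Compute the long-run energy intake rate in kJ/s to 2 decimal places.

0.46 kJ/s

R = Σλ_iE_i / (1 + Σλ_ih_i)
Numerator: 0.084×1 + 0.24×9 + 0.16×9 + 0.22×4.2 = 4.608
Denominator: 1 + 0.084×5.1 + 0.24×14 + 0.16×7.5 + 0.22×18 = 9.948
R = 4.608/9.948 = 0.4632 kJ/s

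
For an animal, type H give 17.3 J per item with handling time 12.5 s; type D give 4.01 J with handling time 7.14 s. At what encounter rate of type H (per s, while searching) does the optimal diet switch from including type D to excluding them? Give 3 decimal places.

0.055 per s

Drop type D once their profitability E₂/h₂ falls below the rate achievable on type H alone: E₂/h₂ = λE₁/(1 + λh₁).
Solve for λ: λE₁h₂ = E₂(1 + λh₁) → λ(E₁h₂ − E₂h₁) = E₂ → λ = E₂/(E₁h₂ − E₂h₁).
λ = 4.01/(17.3×7.14 − 4.01×12.5) = 4.01/73.4 = 0.05463 per s.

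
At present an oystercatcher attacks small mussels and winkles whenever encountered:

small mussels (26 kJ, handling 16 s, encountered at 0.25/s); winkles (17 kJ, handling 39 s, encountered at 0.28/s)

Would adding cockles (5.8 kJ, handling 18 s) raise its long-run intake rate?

No

On small mussels and winkles alone, R = ΣλE/(1+Σλh) = 11.26/15.92 = 0.7073 kJ/s.
cockles: E/h = 5.8/18 = 0.3222 kJ/s.
0.3222 < 0.7073, so adding cockles would lower the average — exclude it.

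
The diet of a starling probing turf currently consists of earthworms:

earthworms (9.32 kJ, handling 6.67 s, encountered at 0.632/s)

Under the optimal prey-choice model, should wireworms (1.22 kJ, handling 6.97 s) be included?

On earthworms alone, R = ΣλE/(1+Σλh) = 5.89/5.215 = 1.129 kJ/s.
Profitability of wireworms: 1.22/6.97 = 0.175 kJ/s.
Since 0.175 < R, time spent handling wireworms is better spent searching.

No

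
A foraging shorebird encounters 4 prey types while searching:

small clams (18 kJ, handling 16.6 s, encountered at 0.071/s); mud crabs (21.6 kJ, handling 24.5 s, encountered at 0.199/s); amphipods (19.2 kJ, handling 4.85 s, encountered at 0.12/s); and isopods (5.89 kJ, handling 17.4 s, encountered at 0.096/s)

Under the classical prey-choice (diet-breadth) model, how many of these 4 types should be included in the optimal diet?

1

E/h in descending order: amphipods 3.96, small clams 1.08, mud crabs 0.882, isopods 0.339 kJ/s. The optimal diet is the largest prefix of this list for which every included type satisfies E_i/h_i > R on the types above it.
Rate on top 1: 1.456. small clams: 1.08 < 1.456 → exclude; stop.
Optimal diet: amphipods — 1 of 4 types.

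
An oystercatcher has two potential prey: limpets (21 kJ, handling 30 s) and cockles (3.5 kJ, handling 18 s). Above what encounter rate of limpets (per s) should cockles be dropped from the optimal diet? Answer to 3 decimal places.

0.013 per s

At the threshold, the rate on limpets alone equals the profitability of cockles: λ·21/(1 + λ·30) = 3.5/18 = 0.1944.
Rearranging, λ(21 − 0.1944×30) = 0.1944, so λ = 0.1944/15.17 = 0.01282 per s.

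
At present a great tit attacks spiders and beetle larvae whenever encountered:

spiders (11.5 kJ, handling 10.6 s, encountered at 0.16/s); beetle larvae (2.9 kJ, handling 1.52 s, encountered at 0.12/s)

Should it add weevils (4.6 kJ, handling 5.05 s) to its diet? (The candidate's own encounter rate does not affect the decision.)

Yes

Current rate: (0.16×11.5 + 0.12×2.9)/(1 + 0.16×10.6 + 0.12×1.52) = 0.7601 kJ/s.
Profitability of weevils: 4.6/5.05 = 0.9109 kJ/s.
Since 0.9109 > R, including weevils increases the long-run rate.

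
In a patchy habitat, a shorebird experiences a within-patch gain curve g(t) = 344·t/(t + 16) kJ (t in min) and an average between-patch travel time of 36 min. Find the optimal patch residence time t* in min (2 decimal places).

24.00 min

Maximise g(t)/(T+t): set derivative to zero → g'(t)(T+t) = g(t).
g'(t) = 344·16/(t + 16)². Setting 344·16/(t+16)² = 344t/[(t+16)(36+t)] gives 16(36+t) = t(t+16), so t² = 16×36 = 576.
t* = √576 = 24 min.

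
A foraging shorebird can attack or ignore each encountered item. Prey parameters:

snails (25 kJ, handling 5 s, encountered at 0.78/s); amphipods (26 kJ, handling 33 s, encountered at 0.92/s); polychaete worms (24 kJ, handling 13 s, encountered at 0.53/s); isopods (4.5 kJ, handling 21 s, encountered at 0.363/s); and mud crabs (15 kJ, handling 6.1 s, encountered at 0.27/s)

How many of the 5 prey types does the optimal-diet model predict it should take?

1

Rank by E/h (kJ/s): snails 5, mud crabs 2.46, polychaete worms 1.85, amphipods 0.788, isopods 0.214. Include each in turn until the next type's E/h falls below the running intake rate.
Rate on top 1: 3.98. mud crabs: 2.46 < 3.98 → exclude; stop.
Optimal diet: snails — 1 of 5 types.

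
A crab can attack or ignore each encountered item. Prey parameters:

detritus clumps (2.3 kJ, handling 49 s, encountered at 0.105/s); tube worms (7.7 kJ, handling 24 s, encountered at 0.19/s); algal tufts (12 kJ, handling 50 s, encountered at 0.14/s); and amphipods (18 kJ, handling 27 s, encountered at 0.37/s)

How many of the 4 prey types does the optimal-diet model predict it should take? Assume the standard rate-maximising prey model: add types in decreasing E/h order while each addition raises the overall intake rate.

1

Profitabilities (E/h, kJ/s): amphipods 0.667, tube worms 0.321, algal tufts 0.24, detritus clumps 0.0469. Add prey in this order while the next type's profitability exceeds the intake rate on those already taken.
Rate on top 1: 0.606. tube worms: 0.321 < 0.606 → exclude; stop.
Optimal diet: amphipods — 1 of 4 types.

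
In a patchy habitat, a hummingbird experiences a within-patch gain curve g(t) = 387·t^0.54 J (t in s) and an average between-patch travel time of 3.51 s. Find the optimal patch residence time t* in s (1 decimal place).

4.1 s

By the marginal value theorem, leave when the instantaneous gain rate g'(t) equals the habitat-wide average g(t)/(T + t).
g'(t) = 0.54·387·t^-0.46. Setting 0.54·387·t^-0.46 = 387·t^0.54/(3.51+t) gives 0.54(3.51+t) = t, so 0.46·t = 0.54×3.51.
t* = 0.54×3.51/0.46 = 4.12 s.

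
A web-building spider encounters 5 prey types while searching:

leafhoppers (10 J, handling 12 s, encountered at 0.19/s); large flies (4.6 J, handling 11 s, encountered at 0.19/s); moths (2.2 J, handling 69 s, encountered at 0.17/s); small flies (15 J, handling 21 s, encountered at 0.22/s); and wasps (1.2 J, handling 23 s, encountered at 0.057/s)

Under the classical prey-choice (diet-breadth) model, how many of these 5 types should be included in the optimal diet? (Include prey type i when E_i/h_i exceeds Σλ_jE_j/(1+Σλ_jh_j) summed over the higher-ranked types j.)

2

E/h in descending order: leafhoppers 0.833, small flies 0.714, large flies 0.418, wasps 0.0522, moths 0.0319 J/s. The optimal diet is the largest prefix of this list for which every included type satisfies E_i/h_i > R on the types above it.
Rate on top 1: 0.5793. small flies: 0.714 > 0.5793 → include.
Rate on top 2: 0.6582. large flies: 0.418 < 0.6582 → exclude; stop.
Optimal diet: leafhoppers, small flies — 2 of 5 types.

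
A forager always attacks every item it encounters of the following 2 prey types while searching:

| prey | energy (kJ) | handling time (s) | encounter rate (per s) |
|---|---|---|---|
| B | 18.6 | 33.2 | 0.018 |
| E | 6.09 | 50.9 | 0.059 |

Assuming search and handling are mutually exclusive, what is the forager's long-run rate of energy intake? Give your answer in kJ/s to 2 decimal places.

R = Σλ_iE_i / (1 + Σλ_ih_i)
Numerator: 0.018×18.6 + 0.059×6.09 = 0.6941
Denominator: 1 + 0.018×33.2 + 0.059×50.9 = 4.601
R = 0.6941/4.601 = 0.1509 kJ/s

0.15 kJ/s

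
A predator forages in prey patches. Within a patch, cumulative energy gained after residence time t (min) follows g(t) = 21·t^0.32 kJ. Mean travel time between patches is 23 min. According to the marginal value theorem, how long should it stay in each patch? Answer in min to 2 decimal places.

10.82 min

By the marginal value theorem, leave when the instantaneous gain rate g'(t) equals the habitat-wide average g(t)/(T + t).
g'(t) = 0.32·21·t^-0.68. Setting 0.32·21·t^-0.68 = 21·t^0.32/(23+t) gives 0.32(23+t) = t, so 0.68·t = 0.32×23.
t* = 0.32×23/0.68 = 10.82 min.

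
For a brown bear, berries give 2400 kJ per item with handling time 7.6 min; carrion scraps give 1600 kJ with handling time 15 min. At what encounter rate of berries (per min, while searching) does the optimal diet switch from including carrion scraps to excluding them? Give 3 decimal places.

0.067 per min

At the threshold, the rate on berries alone equals the profitability of carrion scraps: λ·2400/(1 + λ·7.6) = 1600/15 = 106.7.
Rearranging, λ(2400 − 106.7×7.6) = 106.7, so λ = 106.7/1589 = 0.06711 per min.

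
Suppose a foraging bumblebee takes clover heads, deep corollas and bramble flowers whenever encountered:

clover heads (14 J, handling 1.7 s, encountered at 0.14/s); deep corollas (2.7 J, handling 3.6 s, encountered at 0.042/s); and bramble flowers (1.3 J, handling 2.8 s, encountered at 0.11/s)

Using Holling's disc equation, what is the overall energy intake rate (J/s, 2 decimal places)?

R = Σλ_iE_i / (1 + Σλ_ih_i)
Numerator: 0.14×14 + 0.042×2.7 + 0.11×1.3 = 2.216
Denominator: 1 + 0.14×1.7 + 0.042×3.6 + 0.11×2.8 = 1.697
R = 2.216/1.697 = 1.306 J/s

1.31 J/s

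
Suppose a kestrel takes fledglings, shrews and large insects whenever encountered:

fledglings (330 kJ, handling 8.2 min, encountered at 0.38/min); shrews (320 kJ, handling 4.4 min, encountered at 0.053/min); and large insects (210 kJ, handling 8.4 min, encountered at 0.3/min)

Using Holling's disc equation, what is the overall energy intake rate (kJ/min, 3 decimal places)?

29.896 kJ/min

R = (0.38×330 + 0.053×320 + 0.3×210) / (1 + 0.38×8.2 + 0.053×4.4 + 0.3×8.4) = 205.4/6.869 = 29.9 kJ/min.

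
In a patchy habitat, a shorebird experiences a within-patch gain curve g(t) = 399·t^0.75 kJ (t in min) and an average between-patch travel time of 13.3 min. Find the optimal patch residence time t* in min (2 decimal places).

Optimal t* satisfies g'(t*) = g(t*)/(T + t*).
g'(t) = 0.75·399·t^-0.25. Setting 0.75·399·t^-0.25 = 399·t^0.75/(13.3+t) gives 0.75(13.3+t) = t, so 0.25·t = 0.75×13.3.
t* = 0.75×13.3/0.25 = 39.9 min.

39.90 min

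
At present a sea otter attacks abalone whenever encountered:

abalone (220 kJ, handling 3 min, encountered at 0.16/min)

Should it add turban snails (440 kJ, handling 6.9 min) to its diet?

Current rate: (0.16×220)/(1 + 0.16×3) = 23.78 kJ/min.
Profitability of turban snails: 440/6.9 = 63.77 kJ/min.
Since 63.77 > R, including turban snails increases the long-run rate.

Yes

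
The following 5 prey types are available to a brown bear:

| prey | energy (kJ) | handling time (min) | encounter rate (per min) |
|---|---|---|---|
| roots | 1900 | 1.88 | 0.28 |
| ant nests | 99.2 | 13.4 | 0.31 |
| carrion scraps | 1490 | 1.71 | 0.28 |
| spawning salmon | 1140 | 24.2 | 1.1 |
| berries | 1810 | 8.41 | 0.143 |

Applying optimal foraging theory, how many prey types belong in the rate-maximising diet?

E/h in descending order: roots 1.01e+03, carrion scraps 871, berries 215, spawning salmon 47.1, ant nests 7.4 kJ/min. The optimal diet is the largest prefix of this list for which every included type satisfies E_i/h_i > R on the types above it.
Rate on top 1: 348.5. carrion scraps: 871 > 348.5 → include.
Rate on top 2: 473.4. berries: 215 < 473.4 → exclude; stop.
Optimal diet: roots, carrion scraps — 2 of 5 types.

2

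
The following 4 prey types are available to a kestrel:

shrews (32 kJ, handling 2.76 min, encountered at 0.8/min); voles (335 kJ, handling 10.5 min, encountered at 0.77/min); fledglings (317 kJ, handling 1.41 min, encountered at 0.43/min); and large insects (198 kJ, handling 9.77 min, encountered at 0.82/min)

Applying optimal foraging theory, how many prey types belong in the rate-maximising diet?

1

Profitabilities (E/h, kJ/min): fledglings 225, voles 31.9, large insects 20.3, shrews 11.6. Add prey in this order while the next type's profitability exceeds the intake rate on those already taken.
Rate on top 1: 84.86. voles: 31.9 < 84.86 → exclude; stop.
Optimal diet: fledglings — 1 of 4 types.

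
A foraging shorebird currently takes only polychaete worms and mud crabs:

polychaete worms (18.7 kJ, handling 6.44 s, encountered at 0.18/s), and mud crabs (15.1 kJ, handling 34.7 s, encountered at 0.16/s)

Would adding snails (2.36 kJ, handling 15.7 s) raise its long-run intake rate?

No

Intake rate on the current diet: R = (0.18×18.7 + 0.16×15.1) / (1 + 0.18×6.44 + 0.16×34.7) = 5.782/7.711 = 0.7498 kJ/s.
Profitability of snails: 2.36/15.7 = 0.1503 kJ/s.
0.1503 < 0.7498, so adding snails would lower the average — exclude it.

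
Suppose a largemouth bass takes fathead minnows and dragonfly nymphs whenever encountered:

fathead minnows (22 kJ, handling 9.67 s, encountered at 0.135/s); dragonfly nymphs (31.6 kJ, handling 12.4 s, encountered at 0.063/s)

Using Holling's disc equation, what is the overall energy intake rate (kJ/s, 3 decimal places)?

R = (0.135×22 + 0.063×31.6) / (1 + 0.135×9.67 + 0.063×12.4) = 4.961/3.087 = 1.607 kJ/s.

1.607 kJ/s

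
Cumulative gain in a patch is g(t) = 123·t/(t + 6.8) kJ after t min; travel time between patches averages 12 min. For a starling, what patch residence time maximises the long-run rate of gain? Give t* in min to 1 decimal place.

9.0 min

Optimal t* satisfies g'(t*) = g(t*)/(T + t*).
g'(t) = 123·6.8/(t + 6.8)². Setting 123·6.8/(t+6.8)² = 123t/[(t+6.8)(12+t)] gives 6.8(12+t) = t(t+6.8), so t² = 6.8×12 = 81.6.
t* = √81.6 = 9.033 min.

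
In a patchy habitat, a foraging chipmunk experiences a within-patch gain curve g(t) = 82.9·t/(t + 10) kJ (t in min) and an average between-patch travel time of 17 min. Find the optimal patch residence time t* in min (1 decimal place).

13.0 min

Optimal t* satisfies g'(t*) = g(t*)/(T + t*).
g'(t) = 82.9·10/(t + 10)². Setting 82.9·10/(t+10)² = 82.9t/[(t+10)(17+t)] gives 10(17+t) = t(t+10), so t² = 10×17 = 170.
t* = √170 = 13.04 min.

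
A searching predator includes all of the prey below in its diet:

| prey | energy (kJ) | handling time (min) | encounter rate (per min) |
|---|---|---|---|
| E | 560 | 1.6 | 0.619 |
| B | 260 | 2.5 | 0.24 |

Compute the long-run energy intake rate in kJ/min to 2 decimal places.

157.91 kJ/min

R = Σλ_iE_i / (1 + Σλ_ih_i)
Numerator: 0.619×560 + 0.24×260 = 409
Denominator: 1 + 0.619×1.6 + 0.24×2.5 = 2.59
R = 409/2.59 = 157.9 kJ/min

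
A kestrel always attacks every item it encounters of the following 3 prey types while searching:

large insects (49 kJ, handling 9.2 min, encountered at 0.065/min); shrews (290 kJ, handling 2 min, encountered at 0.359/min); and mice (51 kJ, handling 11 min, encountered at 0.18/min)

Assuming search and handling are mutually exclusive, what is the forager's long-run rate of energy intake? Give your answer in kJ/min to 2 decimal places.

27.11 kJ/min

Energy encountered per unit search time: 0.065×49 + 0.359×290 + 0.18×51 = 116.5 kJ/min.
Handling time per unit search time: 0.065×9.2 + 0.359×2 + 0.18×11 = 3.296.
Rate = 116.5/(1 + 3.296) = 27.11 kJ/min.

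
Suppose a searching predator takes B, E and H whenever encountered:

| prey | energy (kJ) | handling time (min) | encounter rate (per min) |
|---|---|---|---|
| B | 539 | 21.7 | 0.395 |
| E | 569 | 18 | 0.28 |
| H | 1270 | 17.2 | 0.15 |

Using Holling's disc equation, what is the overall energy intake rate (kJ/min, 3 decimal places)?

R = (0.395×539 + 0.28×569 + 0.15×1270) / (1 + 0.395×21.7 + 0.28×18 + 0.15×17.2) = 562.7/17.19 = 32.73 kJ/min.

32.733 kJ/min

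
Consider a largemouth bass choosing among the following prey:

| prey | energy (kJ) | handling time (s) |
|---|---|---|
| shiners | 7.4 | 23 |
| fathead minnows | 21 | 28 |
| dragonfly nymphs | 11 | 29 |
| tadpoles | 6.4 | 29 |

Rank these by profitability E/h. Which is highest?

Profitability E/h (kJ/s): shiners = 7.4/23 = 0.322, fathead minnows = 21/28 = 0.75, dragonfly nymphs = 11/29 = 0.379, tadpoles = 6.4/29 = 0.221.
Ranked: fathead minnows > dragonfly nymphs > shiners > tadpoles.

fathead minnows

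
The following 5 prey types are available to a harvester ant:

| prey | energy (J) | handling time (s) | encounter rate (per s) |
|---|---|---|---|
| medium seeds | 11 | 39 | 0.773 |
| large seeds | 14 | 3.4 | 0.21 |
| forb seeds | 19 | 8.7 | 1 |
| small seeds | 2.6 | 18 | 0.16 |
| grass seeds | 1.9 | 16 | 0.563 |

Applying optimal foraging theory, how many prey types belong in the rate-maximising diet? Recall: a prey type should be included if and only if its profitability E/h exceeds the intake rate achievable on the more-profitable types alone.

2

Profitabilities (E/h, J/s): large seeds 4.12, forb seeds 2.18, medium seeds 0.282, small seeds 0.144, grass seeds 0.119. Add prey in this order while the next type's profitability exceeds the intake rate on those already taken.
Rate on top 1: 1.715. forb seeds: 2.18 > 1.715 → include.
Rate on top 2: 2.107. medium seeds: 0.282 < 2.107 → exclude; stop.
Optimal diet: large seeds, forb seeds — 2 of 5 types.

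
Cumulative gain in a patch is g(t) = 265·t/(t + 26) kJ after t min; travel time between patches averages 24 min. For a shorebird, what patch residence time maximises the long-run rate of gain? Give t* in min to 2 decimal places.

By the marginal value theorem, leave when the instantaneous gain rate g'(t) equals the habitat-wide average g(t)/(T + t).
g'(t) = 265·26/(t + 26)². Setting 265·26/(t+26)² = 265t/[(t+26)(24+t)] gives 26(24+t) = t(t+26), so t² = 26×24 = 624.
t* = √624 = 24.98 min.

24.98 min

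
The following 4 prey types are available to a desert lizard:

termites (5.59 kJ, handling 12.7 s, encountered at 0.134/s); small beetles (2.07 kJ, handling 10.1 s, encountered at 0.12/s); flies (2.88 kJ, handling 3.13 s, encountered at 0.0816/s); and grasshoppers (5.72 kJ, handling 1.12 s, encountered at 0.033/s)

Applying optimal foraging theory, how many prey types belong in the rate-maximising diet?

Rank by E/h (kJ/s): grasshoppers 5.11, flies 0.92, termites 0.44, small beetles 0.205. Include each in turn until the next type's E/h falls below the running intake rate.
Rate on top 1: 0.182. flies: 0.92 > 0.182 → include.
Rate on top 2: 0.3279. termites: 0.44 > 0.3279 → include.
Rate on top 3: 0.3917. small beetles: 0.205 < 0.3917 → exclude; stop.
Optimal diet: grasshoppers, flies, termites — 3 of 4 types.

3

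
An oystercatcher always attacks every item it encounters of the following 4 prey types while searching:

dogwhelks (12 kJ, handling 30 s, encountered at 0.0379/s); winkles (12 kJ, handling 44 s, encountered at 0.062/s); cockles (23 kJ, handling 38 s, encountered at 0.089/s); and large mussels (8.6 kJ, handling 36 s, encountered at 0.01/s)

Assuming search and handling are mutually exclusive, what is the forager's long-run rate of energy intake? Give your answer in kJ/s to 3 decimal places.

Energy encountered per unit search time: 0.0379×12 + 0.062×12 + 0.089×23 + 0.01×8.6 = 3.332 kJ/s.
Handling time per unit search time: 0.0379×30 + 0.062×44 + 0.089×38 + 0.01×36 = 7.607.
Rate = 3.332/(1 + 7.607) = 0.3871 kJ/s.

0.387 kJ/s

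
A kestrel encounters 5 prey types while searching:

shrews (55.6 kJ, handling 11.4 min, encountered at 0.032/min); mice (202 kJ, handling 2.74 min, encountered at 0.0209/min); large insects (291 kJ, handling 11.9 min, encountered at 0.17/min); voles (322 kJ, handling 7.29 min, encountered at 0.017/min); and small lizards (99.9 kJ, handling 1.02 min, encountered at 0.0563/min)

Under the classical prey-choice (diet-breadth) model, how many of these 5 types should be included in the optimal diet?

4

Profitabilities (E/h, kJ/min): small lizards 97.9, mice 73.7, voles 44.2, large insects 24.5, shrews 4.88. Add prey in this order while the next type's profitability exceeds the intake rate on those already taken.
Rate on top 1: 5.319. mice: 73.7 > 5.319 → include.
Rate on top 2: 8.833. voles: 44.2 > 8.833 → include.
Rate on top 3: 12.37. large insects: 24.5 > 12.37 → include.
Rate on top 4: 19.86. shrews: 4.88 < 19.86 → exclude; stop.
Optimal diet: small lizards, mice, voles, large insects — 4 of 5 types.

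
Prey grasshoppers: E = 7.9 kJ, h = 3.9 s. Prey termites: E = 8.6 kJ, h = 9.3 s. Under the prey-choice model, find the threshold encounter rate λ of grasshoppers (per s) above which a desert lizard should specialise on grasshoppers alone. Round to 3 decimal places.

0.215 per s

Drop termites once their profitability E₂/h₂ falls below the rate achievable on grasshoppers alone: E₂/h₂ = λE₁/(1 + λh₁).
Solve for λ: λE₁h₂ = E₂(1 + λh₁) → λ(E₁h₂ − E₂h₁) = E₂ → λ = E₂/(E₁h₂ − E₂h₁).
λ = 8.6/(7.9×9.3 − 8.6×3.9) = 8.6/39.93 = 0.2154 per s.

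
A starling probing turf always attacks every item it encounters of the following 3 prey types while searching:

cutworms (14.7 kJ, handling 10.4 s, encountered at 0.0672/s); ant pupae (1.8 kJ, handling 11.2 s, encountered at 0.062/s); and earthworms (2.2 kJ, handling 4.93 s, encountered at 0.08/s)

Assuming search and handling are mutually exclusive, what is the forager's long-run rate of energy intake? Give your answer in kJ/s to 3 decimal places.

0.458 kJ/s

R = (0.0672×14.7 + 0.062×1.8 + 0.08×2.2) / (1 + 0.0672×10.4 + 0.062×11.2 + 0.08×4.93) = 1.275/2.788 = 0.4575 kJ/s.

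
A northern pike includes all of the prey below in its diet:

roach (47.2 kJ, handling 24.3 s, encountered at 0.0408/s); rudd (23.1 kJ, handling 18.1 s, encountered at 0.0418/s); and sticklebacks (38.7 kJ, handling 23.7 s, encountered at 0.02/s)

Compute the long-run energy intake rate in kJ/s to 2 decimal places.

1.14 kJ/s

R = (0.0408×47.2 + 0.0418×23.1 + 0.02×38.7) / (1 + 0.0408×24.3 + 0.0418×18.1 + 0.02×23.7) = 3.665/3.222 = 1.138 kJ/s.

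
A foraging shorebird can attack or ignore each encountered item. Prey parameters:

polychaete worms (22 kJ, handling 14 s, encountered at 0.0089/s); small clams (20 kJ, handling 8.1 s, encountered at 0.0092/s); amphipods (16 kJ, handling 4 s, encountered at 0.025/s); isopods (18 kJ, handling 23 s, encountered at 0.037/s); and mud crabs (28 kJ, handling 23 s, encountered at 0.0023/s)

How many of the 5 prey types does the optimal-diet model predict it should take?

Rank by E/h (kJ/s): amphipods 4, small clams 2.47, polychaete worms 1.57, mud crabs 1.22, isopods 0.783. Include each in turn until the next type's E/h falls below the running intake rate.
Rate on top 1: 0.3636. small clams: 2.47 > 0.3636 → include.
Rate on top 2: 0.4972. polychaete worms: 1.57 > 0.4972 → include.
Rate on top 3: 0.6003. mud crabs: 1.22 > 0.6003 → include.
Rate on top 4: 0.6244. isopods: 0.783 > 0.6244 → include.
Optimal diet: amphipods, small clams, polychaete worms, mud crabs, isopods — 5 of 5 types.

5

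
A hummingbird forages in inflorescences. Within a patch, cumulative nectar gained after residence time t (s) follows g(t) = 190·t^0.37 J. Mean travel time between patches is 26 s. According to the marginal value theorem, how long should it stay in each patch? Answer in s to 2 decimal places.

15.27 s

By the marginal value theorem, leave when the instantaneous gain rate g'(t) equals the habitat-wide average g(t)/(T + t).
g'(t) = 0.37·190·t^-0.63. Setting 0.37·190·t^-0.63 = 190·t^0.37/(26+t) gives 0.37(26+t) = t, so 0.63·t = 0.37×26.
t* = 0.37×26/0.63 = 15.27 s.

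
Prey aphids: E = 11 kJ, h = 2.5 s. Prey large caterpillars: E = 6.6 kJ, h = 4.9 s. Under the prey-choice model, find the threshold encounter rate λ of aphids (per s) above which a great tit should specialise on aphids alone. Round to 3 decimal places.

At the threshold, the rate on aphids alone equals the profitability of large caterpillars: λ·11/(1 + λ·2.5) = 6.6/4.9 = 1.347.
Rearranging, λ(11 − 1.347×2.5) = 1.347, so λ = 1.347/7.633 = 0.1765 per s.

0.176 per s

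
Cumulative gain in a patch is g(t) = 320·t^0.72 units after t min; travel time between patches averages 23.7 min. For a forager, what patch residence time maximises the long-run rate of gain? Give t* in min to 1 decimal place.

60.9 min

Maximise g(t)/(T+t): set derivative to zero → g'(t)(T+t) = g(t).
g'(t) = 0.72·320·t^-0.28. Setting 0.72·320·t^-0.28 = 320·t^0.72/(23.7+t) gives 0.72(23.7+t) = t, so 0.28·t = 0.72×23.7.
t* = 0.72×23.7/0.28 = 60.94 min.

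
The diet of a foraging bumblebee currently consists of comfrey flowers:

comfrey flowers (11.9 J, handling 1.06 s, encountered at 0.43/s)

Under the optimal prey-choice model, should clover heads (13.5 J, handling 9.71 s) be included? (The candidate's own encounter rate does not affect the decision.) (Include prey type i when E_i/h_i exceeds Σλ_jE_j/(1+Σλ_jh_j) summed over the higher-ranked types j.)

No

Intake rate on the current diet: R = (0.43×11.9) / (1 + 0.43×1.06) = 5.117/1.456 = 3.515 J/s.
clover heads: E/h = 13.5/9.71 = 1.39 J/s.
Since 1.39 < R, time spent handling clover heads is better spent searching.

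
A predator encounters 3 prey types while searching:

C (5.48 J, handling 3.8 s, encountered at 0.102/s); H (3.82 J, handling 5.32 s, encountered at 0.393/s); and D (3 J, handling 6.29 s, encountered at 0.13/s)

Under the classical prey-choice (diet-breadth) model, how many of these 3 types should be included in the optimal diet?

Rank by E/h (J/s): C 1.44, H 0.718, D 0.477. Include each in turn until the next type's E/h falls below the running intake rate.
Rate on top 1: 0.4028. H: 0.718 > 0.4028 → include.
Rate on top 2: 0.5923. D: 0.477 < 0.5923 → exclude; stop.
Optimal diet: C, H — 2 of 3 types.

2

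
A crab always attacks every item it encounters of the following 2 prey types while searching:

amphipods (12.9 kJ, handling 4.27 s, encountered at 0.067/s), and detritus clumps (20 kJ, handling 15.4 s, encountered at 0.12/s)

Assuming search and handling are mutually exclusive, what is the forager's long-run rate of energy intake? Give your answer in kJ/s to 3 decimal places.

1.042 kJ/s

R = (0.067×12.9 + 0.12×20) / (1 + 0.067×4.27 + 0.12×15.4) = 3.264/3.134 = 1.042 kJ/s.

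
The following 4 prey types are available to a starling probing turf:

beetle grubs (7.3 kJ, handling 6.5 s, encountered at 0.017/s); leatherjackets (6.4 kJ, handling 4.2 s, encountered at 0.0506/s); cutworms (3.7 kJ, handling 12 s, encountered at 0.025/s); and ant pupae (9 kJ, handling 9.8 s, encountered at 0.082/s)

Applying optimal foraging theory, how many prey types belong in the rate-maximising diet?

3

Profitabilities (E/h, kJ/s): leatherjackets 1.52, beetle grubs 1.12, ant pupae 0.918, cutworms 0.308. Add prey in this order while the next type's profitability exceeds the intake rate on those already taken.
Rate on top 1: 0.2671. beetle grubs: 1.12 > 0.2671 → include.
Rate on top 2: 0.3386. ant pupae: 0.918 > 0.3386 → include.
Rate on top 3: 0.5577. cutworms: 0.308 < 0.5577 → exclude; stop.
Optimal diet: leatherjackets, beetle grubs, ant pupae — 3 of 4 types.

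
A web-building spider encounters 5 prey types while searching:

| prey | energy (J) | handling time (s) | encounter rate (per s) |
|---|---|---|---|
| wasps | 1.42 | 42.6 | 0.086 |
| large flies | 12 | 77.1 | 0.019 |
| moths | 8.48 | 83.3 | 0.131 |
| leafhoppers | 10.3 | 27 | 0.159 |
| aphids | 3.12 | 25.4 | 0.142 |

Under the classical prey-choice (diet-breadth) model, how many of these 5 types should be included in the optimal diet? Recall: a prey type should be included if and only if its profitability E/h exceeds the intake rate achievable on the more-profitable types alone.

1

Profitabilities (E/h, J/s): leafhoppers 0.381, large flies 0.156, aphids 0.123, moths 0.102, wasps 0.0333. Add prey in this order while the next type's profitability exceeds the intake rate on those already taken.
Rate on top 1: 0.3094. large flies: 0.156 < 0.3094 → exclude; stop.
Optimal diet: leafhoppers — 1 of 5 types.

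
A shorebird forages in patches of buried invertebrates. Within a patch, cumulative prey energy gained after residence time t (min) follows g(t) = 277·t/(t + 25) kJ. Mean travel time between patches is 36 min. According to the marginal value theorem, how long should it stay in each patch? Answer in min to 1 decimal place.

By the marginal value theorem, leave when the instantaneous gain rate g'(t) equals the habitat-wide average g(t)/(T + t).
g'(t) = 277·25/(t + 25)². Setting 277·25/(t+25)² = 277t/[(t+25)(36+t)] gives 25(36+t) = t(t+25), so t² = 25×36 = 900.
t* = √900 = 30 min.

30.0 min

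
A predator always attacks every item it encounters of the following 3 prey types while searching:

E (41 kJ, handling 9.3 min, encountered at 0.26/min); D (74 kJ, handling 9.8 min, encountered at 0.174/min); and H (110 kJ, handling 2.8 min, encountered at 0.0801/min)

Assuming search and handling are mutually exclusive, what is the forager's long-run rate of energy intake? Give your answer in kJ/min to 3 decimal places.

6.049 kJ/min

R = (0.26×41 + 0.174×74 + 0.0801×110) / (1 + 0.26×9.3 + 0.174×9.8 + 0.0801×2.8) = 32.35/5.347 = 6.049 kJ/min.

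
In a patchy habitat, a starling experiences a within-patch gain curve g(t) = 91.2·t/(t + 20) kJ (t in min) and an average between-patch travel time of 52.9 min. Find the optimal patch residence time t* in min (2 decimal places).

Maximise g(t)/(T+t): set derivative to zero → g'(t)(T+t) = g(t).
g'(t) = 91.2·20/(t + 20)². Setting 91.2·20/(t+20)² = 91.2t/[(t+20)(52.9+t)] gives 20(52.9+t) = t(t+20), so t² = 20×52.9 = 1058.
t* = √1058 = 32.53 min.

32.53 min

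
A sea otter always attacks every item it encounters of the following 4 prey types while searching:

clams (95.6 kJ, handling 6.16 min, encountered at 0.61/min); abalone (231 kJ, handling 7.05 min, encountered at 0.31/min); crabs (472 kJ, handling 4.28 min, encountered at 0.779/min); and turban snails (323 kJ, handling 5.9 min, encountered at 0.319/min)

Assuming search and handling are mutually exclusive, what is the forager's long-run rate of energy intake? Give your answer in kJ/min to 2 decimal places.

R = Σλ_iE_i / (1 + Σλ_ih_i)
Numerator: 0.61×95.6 + 0.31×231 + 0.779×472 + 0.319×323 = 600.7
Denominator: 1 + 0.61×6.16 + 0.31×7.05 + 0.779×4.28 + 0.319×5.9 = 12.16
R = 600.7/12.16 = 49.4 kJ/min

49.40 kJ/min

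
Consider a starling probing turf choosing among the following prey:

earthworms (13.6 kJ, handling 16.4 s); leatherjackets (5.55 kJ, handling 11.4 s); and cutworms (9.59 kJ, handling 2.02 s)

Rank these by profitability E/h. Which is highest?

In descending order of E/h:
cutworms: 9.59/2.02 = 4.75 kJ/s
earthworms: 13.6/16.4 = 0.829 kJ/s
leatherjackets: 5.55/11.4 = 0.487 kJ/s

cutworms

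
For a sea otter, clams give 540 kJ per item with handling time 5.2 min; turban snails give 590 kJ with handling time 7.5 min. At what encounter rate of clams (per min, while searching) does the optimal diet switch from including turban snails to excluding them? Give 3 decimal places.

At the threshold, the rate on clams alone equals the profitability of turban snails: λ·540/(1 + λ·5.2) = 590/7.5 = 78.67.
Rearranging, λ(540 − 78.67×5.2) = 78.67, so λ = 78.67/130.9 = 0.6008 per min.

0.601 per min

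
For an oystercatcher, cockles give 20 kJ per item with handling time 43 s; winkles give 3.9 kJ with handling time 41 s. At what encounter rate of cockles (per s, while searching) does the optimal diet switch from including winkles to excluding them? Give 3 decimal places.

Drop winkles once their profitability E₂/h₂ falls below the rate achievable on cockles alone: E₂/h₂ = λE₁/(1 + λh₁).
Solve for λ: λE₁h₂ = E₂(1 + λh₁) → λ(E₁h₂ − E₂h₁) = E₂ → λ = E₂/(E₁h₂ − E₂h₁).
λ = 3.9/(20×41 − 3.9×43) = 3.9/652.3 = 0.005979 per s.

0.006 per s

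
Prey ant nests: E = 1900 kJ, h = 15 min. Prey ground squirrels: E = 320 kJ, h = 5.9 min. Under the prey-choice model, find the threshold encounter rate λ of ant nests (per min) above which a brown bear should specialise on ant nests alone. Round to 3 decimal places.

0.050 per min

Drop ground squirrels once their profitability E₂/h₂ falls below the rate achievable on ant nests alone: E₂/h₂ = λE₁/(1 + λh₁).
Solve for λ: λE₁h₂ = E₂(1 + λh₁) → λ(E₁h₂ − E₂h₁) = E₂ → λ = E₂/(E₁h₂ − E₂h₁).
λ = 320/(1900×5.9 − 320×15) = 320/6410 = 0.04992 per min.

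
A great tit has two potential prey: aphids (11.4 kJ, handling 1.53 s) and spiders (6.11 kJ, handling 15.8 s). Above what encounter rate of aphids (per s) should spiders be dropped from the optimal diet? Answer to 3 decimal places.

0.036 per s

At the threshold, the rate on aphids alone equals the profitability of spiders: λ·11.4/(1 + λ·1.53) = 6.11/15.8 = 0.3867.
Rearranging, λ(11.4 − 0.3867×1.53) = 0.3867, so λ = 0.3867/10.81 = 0.03578 per s.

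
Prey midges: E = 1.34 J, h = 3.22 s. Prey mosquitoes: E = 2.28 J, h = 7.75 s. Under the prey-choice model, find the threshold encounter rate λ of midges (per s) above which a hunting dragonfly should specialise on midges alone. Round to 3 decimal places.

0.749 per s

At the threshold, the rate on midges alone equals the profitability of mosquitoes: λ·1.34/(1 + λ·3.22) = 2.28/7.75 = 0.2942.
Rearranging, λ(1.34 − 0.2942×3.22) = 0.2942, so λ = 0.2942/0.3927 = 0.7492 per s.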